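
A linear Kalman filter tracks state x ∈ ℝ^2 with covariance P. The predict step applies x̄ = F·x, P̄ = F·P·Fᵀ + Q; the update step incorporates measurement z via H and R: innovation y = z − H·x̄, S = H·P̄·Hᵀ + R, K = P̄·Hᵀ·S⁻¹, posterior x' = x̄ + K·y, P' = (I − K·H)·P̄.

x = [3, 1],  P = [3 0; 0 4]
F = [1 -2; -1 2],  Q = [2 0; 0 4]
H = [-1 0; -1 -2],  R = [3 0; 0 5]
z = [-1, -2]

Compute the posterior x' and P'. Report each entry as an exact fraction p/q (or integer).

x' = [566/719, 256/719]
P' = [1779/719 -1017/719; -1017/719 1321/719]

x̄ = F·x = [1, -1]
P̄ = F·P·Fᵀ + Q = [21 -19; -19 23]
y = z − H·x̄ = [0, -3]
S = H·P̄·Hᵀ + R = [24 -17; -17 42]
K = P̄·Hᵀ·S⁻¹ = [-593/719 51/719; 339/719 -325/719]
x' = x̄ + K·y = [566/719, 256/719]
P' = (I − K·H)·P̄ = [1779/719 -1017/719; -1017/719 1321/719]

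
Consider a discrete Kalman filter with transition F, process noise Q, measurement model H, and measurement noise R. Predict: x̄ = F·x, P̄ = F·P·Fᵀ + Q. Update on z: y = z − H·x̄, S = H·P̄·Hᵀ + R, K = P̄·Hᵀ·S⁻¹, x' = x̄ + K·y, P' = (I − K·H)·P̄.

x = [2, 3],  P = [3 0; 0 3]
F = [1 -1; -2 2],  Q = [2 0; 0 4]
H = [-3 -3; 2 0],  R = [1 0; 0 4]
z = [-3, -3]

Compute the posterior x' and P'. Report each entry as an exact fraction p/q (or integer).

x̄ = F·x = [-1, 2]
P̄ = F·P·Fᵀ + Q = [8 -12; -12 28]
y = z − H·x̄ = [0, -1]
S = H·P̄·Hᵀ + R = [109 24; 24 36]
K = P̄·Hᵀ·S⁻¹ = [4/279 364/837; -32/93 -122/279]
x' = x̄ + K·y = [-1201/837, 680/279]
P' = (I − K·H)·P̄ = [728/837 -244/279; -244/279 92/93]

x' = [-1201/837, 680/279]
P' = [728/837 -244/279; -244/279 92/93]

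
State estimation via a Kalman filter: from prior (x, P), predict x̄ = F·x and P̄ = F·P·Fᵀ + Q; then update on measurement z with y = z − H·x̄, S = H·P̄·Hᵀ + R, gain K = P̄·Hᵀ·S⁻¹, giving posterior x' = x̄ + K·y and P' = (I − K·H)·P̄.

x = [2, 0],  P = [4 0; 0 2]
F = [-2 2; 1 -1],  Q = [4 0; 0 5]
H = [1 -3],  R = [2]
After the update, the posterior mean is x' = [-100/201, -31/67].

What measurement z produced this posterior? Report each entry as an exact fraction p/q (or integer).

z = [1]

x̄ = F·x = [-4, 2]
P̄ = F·P·Fᵀ + Q = [28 -12; -12 11]
S = H·P̄·Hᵀ + R = [201]
K = P̄·Hᵀ·S⁻¹ = [64/201; -15/67]
x' − x̄ = [704/201, -165/67] = K·y
y = (KᵀK)⁻¹·Kᵀ·(x' − x̄) = [11]
z = y + H·x̄ = [11] + [-10] = [1]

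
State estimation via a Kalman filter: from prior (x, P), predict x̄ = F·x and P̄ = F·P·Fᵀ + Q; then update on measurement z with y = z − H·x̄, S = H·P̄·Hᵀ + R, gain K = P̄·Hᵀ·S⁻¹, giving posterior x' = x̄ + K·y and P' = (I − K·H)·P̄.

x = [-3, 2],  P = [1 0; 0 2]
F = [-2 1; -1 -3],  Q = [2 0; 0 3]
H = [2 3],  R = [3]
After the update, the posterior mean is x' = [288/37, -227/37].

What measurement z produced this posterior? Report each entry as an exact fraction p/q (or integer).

z = [-3]

x̄ = F·x = [8, -3]
P̄ = F·P·Fᵀ + Q = [8 -4; -4 22]
S = H·P̄·Hᵀ + R = [185]
K = P̄·Hᵀ·S⁻¹ = [4/185; 58/185]
x' − x̄ = [-8/37, -116/37] = K·y
y = (KᵀK)⁻¹·Kᵀ·(x' − x̄) = [-10]
z = y + H·x̄ = [-10] + [7] = [-3]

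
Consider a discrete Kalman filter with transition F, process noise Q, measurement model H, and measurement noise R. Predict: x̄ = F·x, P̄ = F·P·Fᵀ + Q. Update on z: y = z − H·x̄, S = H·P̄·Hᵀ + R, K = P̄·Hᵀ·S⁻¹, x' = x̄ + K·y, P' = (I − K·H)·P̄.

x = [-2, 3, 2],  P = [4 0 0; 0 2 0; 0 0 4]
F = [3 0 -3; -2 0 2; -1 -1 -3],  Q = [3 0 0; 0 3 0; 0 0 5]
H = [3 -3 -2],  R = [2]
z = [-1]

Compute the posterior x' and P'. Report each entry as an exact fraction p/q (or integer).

x' = [-4323/1564, 2747/1564, -4889/782]
P' = [14259/1564 -5415/1564 14595/782; -5415/1564 7651/1564 -9691/782; 14595/782 -9691/782 18208/391]

x̄ = F·x = [-12, 8, -7]
P̄ = F·P·Fᵀ + Q = [75 -48 24; -48 35 -16; 24 -16 47]
y = z − H·x̄ = [45]
S = H·P̄·Hᵀ + R = [1564]
K = P̄·Hᵀ·S⁻¹ = [321/1564; -217/1564; 13/782]
x' = x̄ + K·y = [-4323/1564, 2747/1564, -4889/782]
P' = (I − K·H)·P̄ = [14259/1564 -5415/1564 14595/782; -5415/1564 7651/1564 -9691/782; 14595/782 -9691/782 18208/391]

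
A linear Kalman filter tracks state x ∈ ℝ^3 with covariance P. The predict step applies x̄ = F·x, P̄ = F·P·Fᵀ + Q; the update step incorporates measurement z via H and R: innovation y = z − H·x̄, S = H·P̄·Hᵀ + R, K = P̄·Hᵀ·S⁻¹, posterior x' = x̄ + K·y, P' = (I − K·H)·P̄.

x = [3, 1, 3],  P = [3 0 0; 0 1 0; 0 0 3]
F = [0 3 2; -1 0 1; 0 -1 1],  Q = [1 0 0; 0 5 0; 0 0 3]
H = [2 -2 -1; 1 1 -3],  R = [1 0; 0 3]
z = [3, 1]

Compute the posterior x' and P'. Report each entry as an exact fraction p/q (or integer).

x̄ = F·x = [9, 0, 2]
P̄ = F·P·Fᵀ + Q = [22 6 3; 6 11 3; 3 3 7]
y = z − H·x̄ = [-13, -2]
S = H·P̄·Hᵀ + R = [92 37; 37 75]
K = P̄·Hᵀ·S⁻¹ = [1472/5531 675/5531; -1271/5531 1217/5531; 30/5531 -1121/5531]
x' = x̄ + K·y = [29293/5531, 14089/5531, 12914/5531]
P' = (I − K·H)·P̄ = [66169/5531 46922/5531 37022/5531; 46922/5531 34582/5531 25951/5531; 37022/5531 25951/5531 22112/5531]

x' = [29293/5531, 14089/5531, 12914/5531]
P' = [66169/5531 46922/5531 37022/5531; 46922/5531 34582/5531 25951/5531; 37022/5531 25951/5531 22112/5531]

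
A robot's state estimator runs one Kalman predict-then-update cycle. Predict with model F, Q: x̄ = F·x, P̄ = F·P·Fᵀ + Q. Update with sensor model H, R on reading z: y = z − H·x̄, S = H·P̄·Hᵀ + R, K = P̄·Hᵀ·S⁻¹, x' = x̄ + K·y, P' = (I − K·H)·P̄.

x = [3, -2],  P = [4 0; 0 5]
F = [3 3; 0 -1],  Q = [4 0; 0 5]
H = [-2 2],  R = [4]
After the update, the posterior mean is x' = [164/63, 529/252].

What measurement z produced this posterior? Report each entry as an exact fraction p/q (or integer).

z = [-1]

x̄ = F·x = [3, 2]
P̄ = F·P·Fᵀ + Q = [85 -15; -15 10]
S = H·P̄·Hᵀ + R = [504]
K = P̄·Hᵀ·S⁻¹ = [-25/63; 25/252]
x' − x̄ = [-25/63, 25/252] = K·y
y = (KᵀK)⁻¹·Kᵀ·(x' − x̄) = [1]
z = y + H·x̄ = [1] + [-2] = [-1]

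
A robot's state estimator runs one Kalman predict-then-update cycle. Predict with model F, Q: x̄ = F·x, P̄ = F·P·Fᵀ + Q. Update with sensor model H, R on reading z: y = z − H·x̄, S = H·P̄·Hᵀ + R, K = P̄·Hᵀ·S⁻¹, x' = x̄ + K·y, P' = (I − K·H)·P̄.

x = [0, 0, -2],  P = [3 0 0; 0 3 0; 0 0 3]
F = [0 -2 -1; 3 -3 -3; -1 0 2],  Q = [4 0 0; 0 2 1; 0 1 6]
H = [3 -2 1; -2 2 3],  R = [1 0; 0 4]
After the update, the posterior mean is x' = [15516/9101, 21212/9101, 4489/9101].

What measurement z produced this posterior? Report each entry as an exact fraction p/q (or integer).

x̄ = F·x = [2, 6, -4]
P̄ = F·P·Fᵀ + Q = [19 27 -6; 27 83 -26; -6 -26 21]
S = H·P̄·Hᵀ + R = [269 -51; -51 145]
K = P̄·Hᵀ·S⁻¹ = [-537/36404 -691/36404; -14361/36404 3485/36404; 2287/9101 2248/9101]
x' − x̄ = [-2686/9101, -33394/9101, 40893/9101] = K·y
y = (KᵀK)⁻¹·Kᵀ·(x' − x̄) = [11, 7]
z = y + H·x̄ = [11, 7] + [-10, -4] = [1, 3]

z = [1, 3]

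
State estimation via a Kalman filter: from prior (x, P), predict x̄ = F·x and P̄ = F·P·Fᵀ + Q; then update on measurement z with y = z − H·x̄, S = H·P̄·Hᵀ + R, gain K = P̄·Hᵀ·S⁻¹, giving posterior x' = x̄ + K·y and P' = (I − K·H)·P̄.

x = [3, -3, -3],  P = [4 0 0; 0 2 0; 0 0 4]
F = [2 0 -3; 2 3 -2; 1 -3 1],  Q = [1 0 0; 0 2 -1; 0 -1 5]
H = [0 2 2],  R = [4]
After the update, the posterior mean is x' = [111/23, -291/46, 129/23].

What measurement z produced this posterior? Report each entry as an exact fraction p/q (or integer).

z = [-2]

x̄ = F·x = [15, 3, 9]
P̄ = F·P·Fᵀ + Q = [53 40 -4; 40 52 -19; -4 -19 31]
S = H·P̄·Hᵀ + R = [184]
K = P̄·Hᵀ·S⁻¹ = [9/23; 33/92; 3/23]
x' − x̄ = [-234/23, -429/46, -78/23] = K·y
y = (KᵀK)⁻¹·Kᵀ·(x' − x̄) = [-26]
z = y + H·x̄ = [-26] + [24] = [-2]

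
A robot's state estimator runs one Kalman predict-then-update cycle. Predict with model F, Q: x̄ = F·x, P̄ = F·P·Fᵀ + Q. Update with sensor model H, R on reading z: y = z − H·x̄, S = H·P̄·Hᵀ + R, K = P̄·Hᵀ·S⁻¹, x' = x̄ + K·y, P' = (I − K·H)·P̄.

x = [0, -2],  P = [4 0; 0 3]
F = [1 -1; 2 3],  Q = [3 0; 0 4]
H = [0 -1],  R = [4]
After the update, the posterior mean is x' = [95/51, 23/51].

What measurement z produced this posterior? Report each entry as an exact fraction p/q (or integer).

z = [-1]

x̄ = F·x = [2, -6]
P̄ = F·P·Fᵀ + Q = [10 -1; -1 47]
S = H·P̄·Hᵀ + R = [51]
K = P̄·Hᵀ·S⁻¹ = [1/51; -47/51]
x' − x̄ = [-7/51, 329/51] = K·y
y = (KᵀK)⁻¹·Kᵀ·(x' − x̄) = [-7]
z = y + H·x̄ = [-7] + [6] = [-1]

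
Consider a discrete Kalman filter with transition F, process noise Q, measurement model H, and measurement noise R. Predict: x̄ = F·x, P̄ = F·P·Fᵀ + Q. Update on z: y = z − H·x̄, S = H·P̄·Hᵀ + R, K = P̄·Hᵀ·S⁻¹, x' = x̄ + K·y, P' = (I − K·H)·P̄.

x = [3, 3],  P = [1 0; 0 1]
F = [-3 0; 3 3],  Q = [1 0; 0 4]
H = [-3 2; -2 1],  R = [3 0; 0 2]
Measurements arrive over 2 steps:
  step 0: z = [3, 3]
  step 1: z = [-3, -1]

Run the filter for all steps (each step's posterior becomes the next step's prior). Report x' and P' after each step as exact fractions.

step 0: x̄ = F·x = [-9, 18]
step 0: P̄ = F·P·Fᵀ + Q = [10 -9; -9 22]
step 0: y = z − H·x̄ = [-60, -33]
step 0: S = H·P̄·Hᵀ + R = [289 167; 167 100]
step 0: K = P̄·Hᵀ·S⁻¹ = [43/1011 -365/1011; 140/337 -99/337]
step 0: x' = x̄ + K·y = [122/337, 933/337]
step 0: P' = (I − K·H)·P̄ = [1589/1011 816/337; 816/337 1434/337]
step 1: x̄ = F·x = [-366/337, 3165/337]
step 1: P̄ = F·P·Fᵀ + Q = [5104/337 -12111/337; -12111/337 33709/337]
step 1: y = z − H·x̄ = [-8439/337, -4234/337]
step 1: S = H·P̄·Hᵀ + R = [327115/337 182819/337; 182819/337 103243/337]
step 1: K = P̄·Hᵀ·S⁻¹ = [-11/3024 -217547/1037232; 29/84 -1447/28812]
step 1: x' = x̄ + K·y = [1701209/1037232, 39685/28812]
step 1: P' = (I − K·H)·P̄ = [858869/1037232 35629/28812; 35629/28812 5697/2401]

step 0: x' = [122/337, 933/337], P' = [1589/1011 816/337; 816/337 1434/337]
step 1: x' = [1701209/1037232, 39685/28812], P' = [858869/1037232 35629/28812; 35629/28812 5697/2401]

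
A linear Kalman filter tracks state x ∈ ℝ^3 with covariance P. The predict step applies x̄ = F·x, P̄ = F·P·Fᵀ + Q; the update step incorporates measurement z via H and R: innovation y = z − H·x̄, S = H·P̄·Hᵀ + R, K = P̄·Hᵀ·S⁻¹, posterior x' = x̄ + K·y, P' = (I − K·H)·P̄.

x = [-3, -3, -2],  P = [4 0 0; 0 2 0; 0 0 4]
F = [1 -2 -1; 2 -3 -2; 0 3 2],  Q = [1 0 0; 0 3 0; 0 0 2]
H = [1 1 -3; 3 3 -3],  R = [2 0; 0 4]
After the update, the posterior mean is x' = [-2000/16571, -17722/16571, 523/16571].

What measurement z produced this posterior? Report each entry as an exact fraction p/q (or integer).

x̄ = F·x = [5, 7, -13]
P̄ = F·P·Fᵀ + Q = [17 28 -20; 28 53 -34; -20 -34 36]
S = H·P̄·Hᵀ + R = [776 1350; 1350 2434]
K = P̄·Hᵀ·S⁻¹ = [-1920/16571 4785/33142; -5082/16571 10335/33142; -7452/16571 2295/16571]
x' − x̄ = [-84855/16571, -133719/16571, 215946/16571] = K·y
y = (KᵀK)⁻¹·Kᵀ·(x' − x̄) = [-53, -78]
z = y + H·x̄ = [-53, -78] + [51, 75] = [-2, -3]

z = [-2, -3]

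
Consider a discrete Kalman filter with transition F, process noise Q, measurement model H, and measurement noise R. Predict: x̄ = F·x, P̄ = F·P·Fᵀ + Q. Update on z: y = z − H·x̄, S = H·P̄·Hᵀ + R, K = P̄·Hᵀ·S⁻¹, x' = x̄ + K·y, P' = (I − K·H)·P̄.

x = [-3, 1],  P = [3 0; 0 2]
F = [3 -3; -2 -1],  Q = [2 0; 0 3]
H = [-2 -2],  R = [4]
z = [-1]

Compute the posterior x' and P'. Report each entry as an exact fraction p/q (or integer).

x' = [-459/82, 485/82]
P' = [702/41 -667/41; -667/41 672/41]

x̄ = F·x = [-12, 5]
P̄ = F·P·Fᵀ + Q = [47 -12; -12 17]
y = z − H·x̄ = [-15]
S = H·P̄·Hᵀ + R = [164]
K = P̄·Hᵀ·S⁻¹ = [-35/82; -5/82]
x' = x̄ + K·y = [-459/82, 485/82]
P' = (I − K·H)·P̄ = [702/41 -667/41; -667/41 672/41]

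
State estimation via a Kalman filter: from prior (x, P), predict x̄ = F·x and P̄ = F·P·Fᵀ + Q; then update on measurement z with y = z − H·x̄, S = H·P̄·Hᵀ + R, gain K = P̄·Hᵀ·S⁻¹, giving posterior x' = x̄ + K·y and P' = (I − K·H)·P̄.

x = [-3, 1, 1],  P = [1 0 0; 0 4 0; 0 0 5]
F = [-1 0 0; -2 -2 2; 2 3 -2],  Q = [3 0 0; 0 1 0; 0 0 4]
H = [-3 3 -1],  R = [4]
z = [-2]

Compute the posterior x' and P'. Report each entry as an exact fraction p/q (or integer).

x' = [2203/713, 1638/713, -333/713]
P' = [2836/713 2086/713 -2234/713; 2086/713 2008/713 -894/713; -2234/713 -894/713 4828/713]

x̄ = F·x = [3, 6, -5]
P̄ = F·P·Fᵀ + Q = [4 2 -2; 2 41 -48; -2 -48 64]
y = z − H·x̄ = [-16]
S = H·P̄·Hᵀ + R = [713]
K = P̄·Hᵀ·S⁻¹ = [-4/713; 165/713; -202/713]
x' = x̄ + K·y = [2203/713, 1638/713, -333/713]
P' = (I − K·H)·P̄ = [2836/713 2086/713 -2234/713; 2086/713 2008/713 -894/713; -2234/713 -894/713 4828/713]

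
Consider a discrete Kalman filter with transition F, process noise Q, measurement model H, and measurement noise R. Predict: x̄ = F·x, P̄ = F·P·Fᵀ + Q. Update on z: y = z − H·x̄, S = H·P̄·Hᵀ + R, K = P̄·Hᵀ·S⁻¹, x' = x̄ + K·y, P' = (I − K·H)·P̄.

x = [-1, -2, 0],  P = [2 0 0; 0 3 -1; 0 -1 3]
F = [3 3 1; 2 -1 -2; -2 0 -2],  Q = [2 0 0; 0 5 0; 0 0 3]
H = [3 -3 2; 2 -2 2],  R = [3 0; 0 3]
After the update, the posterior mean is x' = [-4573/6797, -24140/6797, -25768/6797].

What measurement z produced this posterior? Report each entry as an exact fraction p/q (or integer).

z = [2, -3]

x̄ = F·x = [-9, 0, 2]
P̄ = F·P·Fᵀ + Q = [44 4 -12; 4 24 2; -12 2 23]
S = H·P̄·Hᵀ + R = [467 312; 312 223]
K = P̄·Hᵀ·S⁻¹ = [3936/6797 -3800/6797; -1256/6797 660/6797; -4724/6797 7158/6797]
x' − x̄ = [56600/6797, -24140/6797, -39362/6797] = K·y
y = (KᵀK)⁻¹·Kᵀ·(x' − x̄) = [25, 11]
z = y + H·x̄ = [25, 11] + [-23, -14] = [2, -3]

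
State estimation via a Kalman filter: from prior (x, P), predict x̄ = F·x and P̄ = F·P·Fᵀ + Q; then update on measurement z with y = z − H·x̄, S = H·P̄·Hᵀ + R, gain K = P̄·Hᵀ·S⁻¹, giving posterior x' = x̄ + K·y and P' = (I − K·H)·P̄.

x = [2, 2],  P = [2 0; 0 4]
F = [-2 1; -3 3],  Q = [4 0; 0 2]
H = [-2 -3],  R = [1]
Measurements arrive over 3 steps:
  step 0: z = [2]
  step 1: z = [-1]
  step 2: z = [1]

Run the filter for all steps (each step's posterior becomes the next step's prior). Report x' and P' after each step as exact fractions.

step 0: x' = [-1506/857, 432/857], P' = [2896/857 -1896/857; -1896/857 1336/857]
step 1: x' = [445940/1223331, 39436/407777], P' = [3080404/1223331 -666400/407777; -666400/407777 477454/407777]
step 2: x' = [-357666642/1308491863, -28401480/186927409], P' = [3291363970/1308491863 -305101086/186927409; -305101086/186927409 218576252/186927409]

step 0: x̄ = F·x = [-2, 0]
step 0: P̄ = F·P·Fᵀ + Q = [16 24; 24 56]
step 0: y = z − H·x̄ = [-2]
step 0: S = H·P̄·Hᵀ + R = [857]
step 0: K = P̄·Hᵀ·S⁻¹ = [-104/857; -216/857]
step 0: x' = x̄ + K·y = [-1506/857, 432/857]
step 0: P' = (I − K·H)·P̄ = [2896/857 -1896/857; -1896/857 1336/857]
step 1: x̄ = F·x = [3444/857, 5814/857]
step 1: P̄ = F·P·Fᵀ + Q = [23932/857 38448/857; 38448/857 73930/857]
step 1: y = z − H·x̄ = [23473/857]
step 1: S = H·P̄·Hᵀ + R = [1223331/857]
step 1: K = P̄·Hᵀ·S⁻¹ = [-163208/1223331; -99562/407777]
step 1: x' = x̄ + K·y = [445940/1223331, 39436/407777]
step 1: P' = (I − K·H)·P̄ = [3080404/1223331 -666400/407777; -666400/407777 477454/407777]
step 2: x̄ = F·x = [-773572/1223331, -327632/407777]
step 2: P̄ = F·P·Fᵀ + Q = [26644102/1223331 13590770/407777; 13590770/407777 26349052/407777]
step 2: y = z − H·x̄ = [-3272501/1223331]
step 2: S = H·P̄·Hᵀ + R = [1308491863/1223331]
step 2: K = P̄·Hᵀ·S⁻¹ = [-175605134/1308491863; -45526584/186927409]
step 2: x' = x̄ + K·y = [-357666642/1308491863, -28401480/186927409]
step 2: P' = (I − K·H)·P̄ = [3291363970/1308491863 -305101086/186927409; -305101086/186927409 218576252/186927409]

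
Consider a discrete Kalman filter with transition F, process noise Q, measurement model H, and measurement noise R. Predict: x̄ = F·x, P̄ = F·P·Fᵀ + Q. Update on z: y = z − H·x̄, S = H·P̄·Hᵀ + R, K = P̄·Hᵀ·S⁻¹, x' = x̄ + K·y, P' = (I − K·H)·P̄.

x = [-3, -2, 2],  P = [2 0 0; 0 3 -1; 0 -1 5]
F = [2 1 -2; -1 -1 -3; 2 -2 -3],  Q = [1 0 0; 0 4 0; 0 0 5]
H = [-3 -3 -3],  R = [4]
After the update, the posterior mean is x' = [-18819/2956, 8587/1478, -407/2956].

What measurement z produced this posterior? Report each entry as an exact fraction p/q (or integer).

z = [2]

x̄ = F·x = [-12, -1, -8]
P̄ = F·P·Fᵀ + Q = [36 24 31; 24 48 38; 31 38 58]
S = H·P̄·Hᵀ + R = [2956]
K = P̄·Hᵀ·S⁻¹ = [-273/2956; -165/1478; -381/2956]
x' − x̄ = [16653/2956, 10065/1478, 23241/2956] = K·y
y = (KᵀK)⁻¹·Kᵀ·(x' − x̄) = [-61]
z = y + H·x̄ = [-61] + [63] = [2]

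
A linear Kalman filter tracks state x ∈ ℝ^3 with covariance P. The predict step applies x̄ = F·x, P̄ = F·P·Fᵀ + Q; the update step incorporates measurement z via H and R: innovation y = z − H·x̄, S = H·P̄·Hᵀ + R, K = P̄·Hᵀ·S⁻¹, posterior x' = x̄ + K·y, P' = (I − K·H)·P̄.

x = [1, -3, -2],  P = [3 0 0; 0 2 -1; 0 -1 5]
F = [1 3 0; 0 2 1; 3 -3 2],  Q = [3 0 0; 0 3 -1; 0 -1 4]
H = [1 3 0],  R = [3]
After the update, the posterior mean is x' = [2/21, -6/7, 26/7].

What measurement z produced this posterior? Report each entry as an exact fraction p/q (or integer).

z = [-2]

x̄ = F·x = [-8, -8, 8]
P̄ = F·P·Fᵀ + Q = [24 9 -15; 9 12 -4; -15 -4 81]
S = H·P̄·Hᵀ + R = [189]
K = P̄·Hᵀ·S⁻¹ = [17/63; 5/21; -1/7]
x' − x̄ = [170/21, 50/7, -30/7] = K·y
y = (KᵀK)⁻¹·Kᵀ·(x' − x̄) = [30]
z = y + H·x̄ = [30] + [-32] = [-2]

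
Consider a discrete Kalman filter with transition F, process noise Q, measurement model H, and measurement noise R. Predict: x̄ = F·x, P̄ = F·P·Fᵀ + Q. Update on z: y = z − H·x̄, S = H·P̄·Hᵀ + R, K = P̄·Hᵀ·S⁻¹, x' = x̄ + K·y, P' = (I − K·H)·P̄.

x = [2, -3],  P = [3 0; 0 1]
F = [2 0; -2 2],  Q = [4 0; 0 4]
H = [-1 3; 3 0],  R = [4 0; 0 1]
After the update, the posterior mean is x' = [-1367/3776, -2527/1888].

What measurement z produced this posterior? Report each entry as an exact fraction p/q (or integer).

x̄ = F·x = [4, -10]
P̄ = F·P·Fᵀ + Q = [16 -12; -12 20]
S = H·P̄·Hᵀ + R = [272 -156; -156 145]
K = P̄·Hᵀ·S⁻¹ = [-13/3776 309/944; 603/1888 45/472]
x' − x̄ = [-16471/3776, 16353/1888] = K·y
y = (KᵀK)⁻¹·Kᵀ·(x' − x̄) = [31, -13]
z = y + H·x̄ = [31, -13] + [-34, 12] = [-3, -1]

z = [-3, -1]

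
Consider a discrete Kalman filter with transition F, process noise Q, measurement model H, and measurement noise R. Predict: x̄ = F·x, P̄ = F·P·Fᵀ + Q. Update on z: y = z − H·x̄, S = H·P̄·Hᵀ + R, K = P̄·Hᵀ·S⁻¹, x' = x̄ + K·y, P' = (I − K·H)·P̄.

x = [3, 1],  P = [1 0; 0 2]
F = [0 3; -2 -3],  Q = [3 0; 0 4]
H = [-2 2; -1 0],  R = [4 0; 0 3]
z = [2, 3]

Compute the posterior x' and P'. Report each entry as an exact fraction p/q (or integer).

x̄ = F·x = [3, -9]
P̄ = F·P·Fᵀ + Q = [21 -18; -18 26]
y = z − H·x̄ = [26, 6]
S = H·P̄·Hᵀ + R = [336 78; 78 24]
K = P̄·Hᵀ·S⁻¹ = [-13/110 -27/55; 59/165 -68/165]
x' = x̄ + K·y = [-166/55, -359/165]
P' = (I − K·H)·P̄ = [81/55 68/55; 68/55 322/165]

x' = [-166/55, -359/165]
P' = [81/55 68/55; 68/55 322/165]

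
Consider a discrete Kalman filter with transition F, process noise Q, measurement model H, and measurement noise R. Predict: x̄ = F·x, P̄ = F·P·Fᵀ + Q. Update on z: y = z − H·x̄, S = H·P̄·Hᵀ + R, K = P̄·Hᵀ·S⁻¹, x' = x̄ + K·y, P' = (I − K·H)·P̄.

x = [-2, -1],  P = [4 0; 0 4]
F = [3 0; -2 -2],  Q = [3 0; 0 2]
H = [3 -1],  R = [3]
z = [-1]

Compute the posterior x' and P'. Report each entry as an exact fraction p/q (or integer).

x̄ = F·x = [-6, 6]
P̄ = F·P·Fᵀ + Q = [39 -24; -24 34]
y = z − H·x̄ = [23]
S = H·P̄·Hᵀ + R = [532]
K = P̄·Hᵀ·S⁻¹ = [141/532; -53/266]
x' = x̄ + K·y = [51/532, 377/266]
P' = (I − K·H)·P̄ = [867/532 1089/266; 1089/266 1713/133]

x' = [51/532, 377/266]
P' = [867/532 1089/266; 1089/266 1713/133]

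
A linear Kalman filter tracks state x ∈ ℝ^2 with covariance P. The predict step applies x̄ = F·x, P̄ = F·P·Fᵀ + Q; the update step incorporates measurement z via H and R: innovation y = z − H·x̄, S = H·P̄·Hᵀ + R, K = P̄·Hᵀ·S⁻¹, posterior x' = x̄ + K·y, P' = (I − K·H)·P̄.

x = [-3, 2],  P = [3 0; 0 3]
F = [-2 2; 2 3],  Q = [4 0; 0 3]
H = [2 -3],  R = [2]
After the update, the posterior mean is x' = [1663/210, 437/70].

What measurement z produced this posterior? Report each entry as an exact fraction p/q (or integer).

z = [-3]

x̄ = F·x = [10, 0]
P̄ = F·P·Fᵀ + Q = [28 6; 6 42]
S = H·P̄·Hᵀ + R = [420]
K = P̄·Hᵀ·S⁻¹ = [19/210; -19/70]
x' − x̄ = [-437/210, 437/70] = K·y
y = (KᵀK)⁻¹·Kᵀ·(x' − x̄) = [-23]
z = y + H·x̄ = [-23] + [20] = [-3]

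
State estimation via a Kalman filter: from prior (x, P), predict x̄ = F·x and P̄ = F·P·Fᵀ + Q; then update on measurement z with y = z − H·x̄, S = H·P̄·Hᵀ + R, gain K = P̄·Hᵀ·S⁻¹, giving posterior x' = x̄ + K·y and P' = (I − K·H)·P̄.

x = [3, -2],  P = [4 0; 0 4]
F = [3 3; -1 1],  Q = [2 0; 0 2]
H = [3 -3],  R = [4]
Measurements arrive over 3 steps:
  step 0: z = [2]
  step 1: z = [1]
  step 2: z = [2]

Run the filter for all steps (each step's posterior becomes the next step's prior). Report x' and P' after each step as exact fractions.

step 0: x̄ = F·x = [3, -5]
step 0: P̄ = F·P·Fᵀ + Q = [74 0; 0 10]
step 0: y = z − H·x̄ = [-22]
step 0: S = H·P̄·Hᵀ + R = [760]
step 0: K = P̄·Hᵀ·S⁻¹ = [111/380; -3/76]
step 0: x' = x̄ + K·y = [-651/190, -157/38]
step 0: P' = (I − K·H)·P̄ = [1739/190 333/38; 333/38 335/38]
step 1: x̄ = F·x = [-2154/95, -67/95]
step 1: P̄ = F·P·Fᵀ + Q = [30538/95 -96/95; -96/95 232/95]
step 1: y = z − H·x̄ = [6356/95]
step 1: S = H·P̄·Hᵀ + R = [279038/95]
step 1: K = P̄·Hᵀ·S⁻¹ = [2703/8207; -492/139519]
step 1: x' = x̄ + K·y = [-5238/8207, -131315/139519]
step 1: P' = (I − K·H)·P̄ = [23308/8207 19704/8207; 19704/8207 335624/139519]
step 2: x̄ = F·x = [-661083/139519, -42269/139519]
step 2: P̄ = F·P·Fᵀ + Q = [12895202/139519 -181836/139519; -181836/139519 340962/139519]
step 2: y = z − H·x̄ = [2135480/139519]
step 2: S = H·P̄·Hᵀ + R = [122956600/139519]
step 2: K = P̄·Hᵀ·S⁻¹ = [1508889/4729100; -784197/61478300]
step 2: x' = x̄ + K·y = [34359/236455, -1531427/3073915]
step 2: P' = (I − K·H)·P̄ = [6405233/2364550 5399307/2364550; 5399307/2364550 70713789/30739150]

step 0: x' = [-651/190, -157/38], P' = [1739/190 333/38; 333/38 335/38]
step 1: x' = [-5238/8207, -131315/139519], P' = [23308/8207 19704/8207; 19704/8207 335624/139519]
step 2: x' = [34359/236455, -1531427/3073915], P' = [6405233/2364550 5399307/2364550; 5399307/2364550 70713789/30739150]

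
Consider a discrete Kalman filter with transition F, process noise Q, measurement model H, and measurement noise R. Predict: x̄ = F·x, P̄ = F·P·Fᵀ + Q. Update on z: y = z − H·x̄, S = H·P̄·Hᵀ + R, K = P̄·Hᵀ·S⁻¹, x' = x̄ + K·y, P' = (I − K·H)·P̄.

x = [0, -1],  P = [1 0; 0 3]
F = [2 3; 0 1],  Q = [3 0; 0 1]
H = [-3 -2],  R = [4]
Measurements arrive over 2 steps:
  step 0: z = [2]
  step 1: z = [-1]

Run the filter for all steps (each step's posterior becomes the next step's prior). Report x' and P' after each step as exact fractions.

step 0: x' = [-111/217, -17/62], P' = [178/217 -21/31; -21/31 73/62]
step 1: x' = [-81/51029, 19486/51029], P' = [40028/51029 -33480/51029; -33480/51029 59670/51029]

step 0: x̄ = F·x = [-3, -1]
step 0: P̄ = F·P·Fᵀ + Q = [34 9; 9 4]
step 0: y = z − H·x̄ = [-9]
step 0: S = H·P̄·Hᵀ + R = [434]
step 0: K = P̄·Hᵀ·S⁻¹ = [-60/217; -5/62]
step 0: x' = x̄ + K·y = [-111/217, -17/62]
step 0: P' = (I − K·H)·P̄ = [178/217 -21/31; -21/31 73/62]
step 1: x̄ = F·x = [-801/434, -17/62]
step 1: P̄ = F·P·Fᵀ + Q = [3797/434 135/62; 135/62 135/62]
step 1: y = z − H·x̄ = [-3075/434]
step 1: S = H·P̄·Hᵀ + R = [51029/434]
step 1: K = P̄·Hᵀ·S⁻¹ = [-13281/51029; -4725/51029]
step 1: x' = x̄ + K·y = [-81/51029, 19486/51029]
step 1: P' = (I − K·H)·P̄ = [40028/51029 -33480/51029; -33480/51029 59670/51029]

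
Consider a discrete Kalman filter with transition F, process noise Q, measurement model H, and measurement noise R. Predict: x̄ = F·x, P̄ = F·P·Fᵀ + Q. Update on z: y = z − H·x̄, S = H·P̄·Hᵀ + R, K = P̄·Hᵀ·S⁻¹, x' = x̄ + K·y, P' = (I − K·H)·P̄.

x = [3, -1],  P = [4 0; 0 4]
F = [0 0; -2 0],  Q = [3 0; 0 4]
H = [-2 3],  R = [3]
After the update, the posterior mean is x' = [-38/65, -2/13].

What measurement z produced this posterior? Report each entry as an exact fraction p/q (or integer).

z = [1]

x̄ = F·x = [0, -6]
P̄ = F·P·Fᵀ + Q = [3 0; 0 20]
S = H·P̄·Hᵀ + R = [195]
K = P̄·Hᵀ·S⁻¹ = [-2/65; 4/13]
x' − x̄ = [-38/65, 76/13] = K·y
y = (KᵀK)⁻¹·Kᵀ·(x' − x̄) = [19]
z = y + H·x̄ = [19] + [-18] = [1]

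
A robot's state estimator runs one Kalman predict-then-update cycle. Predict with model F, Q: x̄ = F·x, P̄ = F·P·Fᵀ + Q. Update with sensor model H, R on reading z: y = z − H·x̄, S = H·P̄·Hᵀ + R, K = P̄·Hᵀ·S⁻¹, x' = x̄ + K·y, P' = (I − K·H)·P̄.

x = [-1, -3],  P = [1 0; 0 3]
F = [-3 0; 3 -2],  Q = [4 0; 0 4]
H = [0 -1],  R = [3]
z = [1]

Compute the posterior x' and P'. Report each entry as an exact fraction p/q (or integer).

x' = [30/7, -4/7]
P' = [283/28 -27/28; -27/28 75/28]

x̄ = F·x = [3, 3]
P̄ = F·P·Fᵀ + Q = [13 -9; -9 25]
y = z − H·x̄ = [4]
S = H·P̄·Hᵀ + R = [28]
K = P̄·Hᵀ·S⁻¹ = [9/28; -25/28]
x' = x̄ + K·y = [30/7, -4/7]
P' = (I − K·H)·P̄ = [283/28 -27/28; -27/28 75/28]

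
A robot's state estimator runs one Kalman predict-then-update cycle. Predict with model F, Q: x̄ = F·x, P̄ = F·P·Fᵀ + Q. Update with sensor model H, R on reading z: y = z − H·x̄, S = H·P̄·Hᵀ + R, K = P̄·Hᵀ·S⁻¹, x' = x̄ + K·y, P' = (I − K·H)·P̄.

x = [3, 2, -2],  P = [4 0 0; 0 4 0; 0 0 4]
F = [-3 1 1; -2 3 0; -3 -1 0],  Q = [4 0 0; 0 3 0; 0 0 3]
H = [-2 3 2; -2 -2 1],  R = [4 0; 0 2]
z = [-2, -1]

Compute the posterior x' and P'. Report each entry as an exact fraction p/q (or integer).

x̄ = F·x = [-9, 0, -11]
P̄ = F·P·Fᵀ + Q = [48 36 32; 36 55 12; 32 12 43]
y = z − H·x̄ = [2, -8]
S = H·P̄·Hᵀ + R = [319 -328; -328 569]
K = P̄·Hᵀ·S⁻¹ = [-1364/73927 -18456/73927; 10813/73927 -15854/73927; 2606/10561 667/10561]
x' = x̄ + K·y = [-520423/73927, 148458/73927, -116295/10561]
P' = (I − K·H)·P̄ = [1142144/73927 -316560/73927 230608/10561; -316560/73927 105684/73927 -64780/10561; 230608/10561 -64780/10561 332990/10561]

x' = [-520423/73927, 148458/73927, -116295/10561]
P' = [1142144/73927 -316560/73927 230608/10561; -316560/73927 105684/73927 -64780/10561; 230608/10561 -64780/10561 332990/10561]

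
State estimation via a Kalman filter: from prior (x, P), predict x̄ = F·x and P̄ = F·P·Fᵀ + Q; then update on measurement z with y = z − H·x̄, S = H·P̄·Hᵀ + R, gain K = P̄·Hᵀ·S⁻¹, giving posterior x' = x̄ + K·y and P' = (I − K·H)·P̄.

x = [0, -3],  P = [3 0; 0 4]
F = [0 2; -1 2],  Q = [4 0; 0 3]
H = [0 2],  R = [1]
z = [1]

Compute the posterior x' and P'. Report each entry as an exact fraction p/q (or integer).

x' = [-118/89, 38/89]
P' = [756/89 16/89; 16/89 22/89]

x̄ = F·x = [-6, -6]
P̄ = F·P·Fᵀ + Q = [20 16; 16 22]
y = z − H·x̄ = [13]
S = H·P̄·Hᵀ + R = [89]
K = P̄·Hᵀ·S⁻¹ = [32/89; 44/89]
x' = x̄ + K·y = [-118/89, 38/89]
P' = (I − K·H)·P̄ = [756/89 16/89; 16/89 22/89]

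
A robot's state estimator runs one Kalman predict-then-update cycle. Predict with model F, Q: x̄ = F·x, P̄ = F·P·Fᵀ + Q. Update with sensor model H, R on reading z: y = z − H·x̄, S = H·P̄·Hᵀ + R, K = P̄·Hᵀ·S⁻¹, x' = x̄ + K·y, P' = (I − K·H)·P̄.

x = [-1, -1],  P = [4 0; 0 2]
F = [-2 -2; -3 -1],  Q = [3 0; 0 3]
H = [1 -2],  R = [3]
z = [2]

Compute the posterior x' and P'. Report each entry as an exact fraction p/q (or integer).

x' = [77/41, 2/41]
P' = [1373/82 365/41; 365/41 223/41]

x̄ = F·x = [4, 4]
P̄ = F·P·Fᵀ + Q = [27 28; 28 41]
y = z − H·x̄ = [6]
S = H·P̄·Hᵀ + R = [82]
K = P̄·Hᵀ·S⁻¹ = [-29/82; -27/41]
x' = x̄ + K·y = [77/41, 2/41]
P' = (I − K·H)·P̄ = [1373/82 365/41; 365/41 223/41]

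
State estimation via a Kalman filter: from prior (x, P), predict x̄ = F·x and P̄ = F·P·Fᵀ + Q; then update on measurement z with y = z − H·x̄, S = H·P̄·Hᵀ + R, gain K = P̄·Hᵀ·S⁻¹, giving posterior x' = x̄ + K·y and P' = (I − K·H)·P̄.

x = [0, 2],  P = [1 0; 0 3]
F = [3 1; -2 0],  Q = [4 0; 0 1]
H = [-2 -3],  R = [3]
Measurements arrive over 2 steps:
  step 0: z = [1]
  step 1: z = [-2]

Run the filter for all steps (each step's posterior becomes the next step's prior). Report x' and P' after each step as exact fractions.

step 0: x̄ = F·x = [2, 0]
step 0: P̄ = F·P·Fᵀ + Q = [16 -6; -6 5]
step 0: y = z − H·x̄ = [5]
step 0: S = H·P̄·Hᵀ + R = [40]
step 0: K = P̄·Hᵀ·S⁻¹ = [-7/20; -3/40]
step 0: x' = x̄ + K·y = [1/4, -3/8]
step 0: P' = (I − K·H)·P̄ = [111/10 -141/20; -141/20 191/40]
step 1: x̄ = F·x = [3/8, -1/2]
step 1: P̄ = F·P·Fᵀ + Q = [531/8 -105/2; -105/2 227/5]
step 1: y = z − H·x̄ = [-11/4]
step 1: S = H·P̄·Hᵀ + R = [471/10]
step 1: K = P̄·Hᵀ·S⁻¹ = [165/314; -104/157]
step 1: x' = x̄ + K·y = [-168/157, 415/314]
step 1: P' = (I − K·H)·P̄ = [8379/157 -11337/314; -11337/314 3883/157]

step 0: x' = [1/4, -3/8], P' = [111/10 -141/20; -141/20 191/40]
step 1: x' = [-168/157, 415/314], P' = [8379/157 -11337/314; -11337/314 3883/157]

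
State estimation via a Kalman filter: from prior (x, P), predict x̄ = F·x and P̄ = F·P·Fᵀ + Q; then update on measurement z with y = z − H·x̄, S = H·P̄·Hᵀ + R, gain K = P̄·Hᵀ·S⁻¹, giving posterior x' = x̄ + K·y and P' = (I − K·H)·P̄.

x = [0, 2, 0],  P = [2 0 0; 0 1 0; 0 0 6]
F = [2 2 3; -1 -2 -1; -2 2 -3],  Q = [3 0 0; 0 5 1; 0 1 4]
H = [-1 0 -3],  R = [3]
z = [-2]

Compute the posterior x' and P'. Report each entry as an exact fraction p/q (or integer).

x̄ = F·x = [4, -4, 4]
P̄ = F·P·Fᵀ + Q = [69 -26 -58; -26 17 19; -58 19 70]
y = z − H·x̄ = [14]
S = H·P̄·Hᵀ + R = [354]
K = P̄·Hᵀ·S⁻¹ = [35/118; -31/354; -76/177]
x' = x̄ + K·y = [481/59, -925/177, -356/177]
P' = (I − K·H)·P̄ = [4467/118 -1983/118 -762/59; -1983/118 5057/354 1007/177; -762/59 1007/177 838/177]

x' = [481/59, -925/177, -356/177]
P' = [4467/118 -1983/118 -762/59; -1983/118 5057/354 1007/177; -762/59 1007/177 838/177]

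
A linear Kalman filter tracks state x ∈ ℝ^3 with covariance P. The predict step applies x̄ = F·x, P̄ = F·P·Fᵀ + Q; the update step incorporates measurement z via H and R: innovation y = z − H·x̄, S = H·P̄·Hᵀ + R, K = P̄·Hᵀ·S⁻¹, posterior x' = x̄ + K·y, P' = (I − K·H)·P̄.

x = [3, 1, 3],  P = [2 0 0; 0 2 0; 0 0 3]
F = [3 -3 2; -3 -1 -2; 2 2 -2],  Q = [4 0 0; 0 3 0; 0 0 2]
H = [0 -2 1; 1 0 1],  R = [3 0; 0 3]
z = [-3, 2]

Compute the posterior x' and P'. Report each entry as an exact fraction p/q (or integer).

x̄ = F·x = [12, -16, 2]
P̄ = F·P·Fᵀ + Q = [52 -24 -12; -24 35 -4; -12 -4 30]
y = z − H·x̄ = [-37, -12]
S = H·P̄·Hᵀ + R = [189 74; 74 61]
K = P̄·Hᵀ·S⁻¹ = [-764/6053 4896/6053; -2442/6053 184/6053; 986/6053 590/6053]
x' = x̄ + K·y = [42152/6053, -8702/6053, -31456/6053]
P' = (I − K·H)·P̄ = [146420/6053 -64720/6053 -131732/6053; -64720/6053 36299/6053 65272/6053; -131732/6053 65272/6053 133502/6053]

x' = [42152/6053, -8702/6053, -31456/6053]
P' = [146420/6053 -64720/6053 -131732/6053; -64720/6053 36299/6053 65272/6053; -131732/6053 65272/6053 133502/6053]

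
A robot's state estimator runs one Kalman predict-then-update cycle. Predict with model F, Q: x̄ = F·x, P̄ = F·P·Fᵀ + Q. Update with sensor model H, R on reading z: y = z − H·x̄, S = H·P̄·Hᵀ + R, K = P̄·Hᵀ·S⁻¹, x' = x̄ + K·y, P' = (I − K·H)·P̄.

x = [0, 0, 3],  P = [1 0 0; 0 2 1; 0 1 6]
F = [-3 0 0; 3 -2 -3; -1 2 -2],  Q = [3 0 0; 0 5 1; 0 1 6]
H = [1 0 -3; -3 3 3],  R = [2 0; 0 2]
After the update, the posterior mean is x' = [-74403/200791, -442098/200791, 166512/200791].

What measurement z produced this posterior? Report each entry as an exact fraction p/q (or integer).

z = [-3, -3]

x̄ = F·x = [0, -9, -6]
P̄ = F·P·Fᵀ + Q = [12 -9 3; -9 88 24; 3 24 31]
S = H·P̄·Hᵀ + R = [275 -522; -522 1721]
K = P̄·Hᵀ·S⁻¹ = [-23025/200791 -13284/200791; 50085/200791 57543/200791; -73458/200791 -4080/200791]
x' − x̄ = [-74403/200791, 1365021/200791, 1371258/200791] = K·y
y = (KᵀK)⁻¹·Kᵀ·(x' − x̄) = [-21, 42]
z = y + H·x̄ = [-21, 42] + [18, -45] = [-3, -3]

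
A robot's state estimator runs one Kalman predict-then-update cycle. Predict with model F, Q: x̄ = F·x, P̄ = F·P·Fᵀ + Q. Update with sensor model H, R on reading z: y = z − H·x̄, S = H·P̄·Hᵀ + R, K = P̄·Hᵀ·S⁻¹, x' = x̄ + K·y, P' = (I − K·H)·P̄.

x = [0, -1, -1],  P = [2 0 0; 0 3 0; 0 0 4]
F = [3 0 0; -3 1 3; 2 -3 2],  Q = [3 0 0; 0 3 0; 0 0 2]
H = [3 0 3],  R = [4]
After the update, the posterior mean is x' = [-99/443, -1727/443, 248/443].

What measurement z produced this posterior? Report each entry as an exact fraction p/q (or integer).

z = [1]

x̄ = F·x = [0, -4, 1]
P̄ = F·P·Fᵀ + Q = [21 -18 12; -18 60 3; 12 3 53]
S = H·P̄·Hᵀ + R = [886]
K = P̄·Hᵀ·S⁻¹ = [99/886; -45/886; 195/886]
x' − x̄ = [-99/443, 45/443, -195/443] = K·y
y = (KᵀK)⁻¹·Kᵀ·(x' − x̄) = [-2]
z = y + H·x̄ = [-2] + [3] = [1]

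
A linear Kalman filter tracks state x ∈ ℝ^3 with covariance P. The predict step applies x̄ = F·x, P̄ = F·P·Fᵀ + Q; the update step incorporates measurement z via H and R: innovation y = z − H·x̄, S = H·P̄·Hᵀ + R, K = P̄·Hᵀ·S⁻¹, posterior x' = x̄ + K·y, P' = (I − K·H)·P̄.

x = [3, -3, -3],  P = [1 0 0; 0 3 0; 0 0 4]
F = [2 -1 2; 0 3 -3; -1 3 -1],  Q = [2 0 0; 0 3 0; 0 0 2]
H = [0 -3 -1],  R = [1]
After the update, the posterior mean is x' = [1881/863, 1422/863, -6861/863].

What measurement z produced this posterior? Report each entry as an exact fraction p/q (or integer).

x̄ = F·x = [3, 0, -9]
P̄ = F·P·Fᵀ + Q = [25 -33 -19; -33 66 39; -19 39 34]
S = H·P̄·Hᵀ + R = [863]
K = P̄·Hᵀ·S⁻¹ = [118/863; -237/863; -151/863]
x' − x̄ = [-708/863, 1422/863, 906/863] = K·y
y = (KᵀK)⁻¹·Kᵀ·(x' − x̄) = [-6]
z = y + H·x̄ = [-6] + [9] = [3]

z = [3]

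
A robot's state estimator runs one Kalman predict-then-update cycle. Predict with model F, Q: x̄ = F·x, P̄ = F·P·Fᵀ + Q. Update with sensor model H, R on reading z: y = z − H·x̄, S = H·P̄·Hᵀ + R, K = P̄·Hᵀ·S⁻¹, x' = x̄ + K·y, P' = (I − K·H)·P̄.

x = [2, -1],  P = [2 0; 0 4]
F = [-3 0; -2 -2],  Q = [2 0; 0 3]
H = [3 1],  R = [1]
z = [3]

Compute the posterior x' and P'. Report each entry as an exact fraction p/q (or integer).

x̄ = F·x = [-6, -2]
P̄ = F·P·Fᵀ + Q = [20 12; 12 27]
y = z − H·x̄ = [23]
S = H·P̄·Hᵀ + R = [280]
K = P̄·Hᵀ·S⁻¹ = [9/35; 9/40]
x' = x̄ + K·y = [-3/35, 127/40]
P' = (I − K·H)·P̄ = [52/35 -21/5; -21/5 513/40]

x' = [-3/35, 127/40]
P' = [52/35 -21/5; -21/5 513/40]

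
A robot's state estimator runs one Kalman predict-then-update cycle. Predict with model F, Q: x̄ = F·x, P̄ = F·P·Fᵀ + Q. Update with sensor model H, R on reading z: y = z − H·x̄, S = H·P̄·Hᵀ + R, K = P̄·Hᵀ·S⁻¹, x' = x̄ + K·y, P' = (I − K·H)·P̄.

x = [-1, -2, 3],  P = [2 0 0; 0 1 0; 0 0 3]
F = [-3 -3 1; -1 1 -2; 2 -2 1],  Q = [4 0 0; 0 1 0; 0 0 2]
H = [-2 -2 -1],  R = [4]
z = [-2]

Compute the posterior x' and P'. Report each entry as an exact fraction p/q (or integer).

x' = [877/137, -1141/137, 854/137]
P' = [1177/137 -1237/137 356/137; -1237/137 1996/137 -1462/137; 356/137 -1462/137 2160/137]

x̄ = F·x = [12, -7, 5]
P̄ = F·P·Fᵀ + Q = [34 -3 -3; -3 16 -12; -3 -12 17]
y = z − H·x̄ = [13]
S = H·P̄·Hᵀ + R = [137]
K = P̄·Hᵀ·S⁻¹ = [-59/137; -14/137; 13/137]
x' = x̄ + K·y = [877/137, -1141/137, 854/137]
P' = (I − K·H)·P̄ = [1177/137 -1237/137 356/137; -1237/137 1996/137 -1462/137; 356/137 -1462/137 2160/137]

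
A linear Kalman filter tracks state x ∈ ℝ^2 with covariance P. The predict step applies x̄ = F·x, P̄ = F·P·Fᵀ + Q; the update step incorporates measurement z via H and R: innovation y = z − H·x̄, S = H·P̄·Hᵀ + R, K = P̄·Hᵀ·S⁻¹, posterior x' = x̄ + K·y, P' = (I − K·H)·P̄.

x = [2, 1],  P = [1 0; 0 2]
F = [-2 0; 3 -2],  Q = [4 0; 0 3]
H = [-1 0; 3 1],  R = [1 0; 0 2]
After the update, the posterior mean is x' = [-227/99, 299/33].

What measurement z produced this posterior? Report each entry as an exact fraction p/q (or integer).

x̄ = F·x = [-4, 4]
P̄ = F·P·Fᵀ + Q = [8 -6; -6 20]
S = H·P̄·Hᵀ + R = [9 -18; -18 58]
K = P̄·Hᵀ·S⁻¹ = [-70/99 1/11; 64/33 7/11]
x' − x̄ = [169/99, 167/33] = K·y
y = (KᵀK)⁻¹·Kᵀ·(x' − x̄) = [-1, 11]
z = y + H·x̄ = [-1, 11] + [4, -8] = [3, 3]

z = [3, 3]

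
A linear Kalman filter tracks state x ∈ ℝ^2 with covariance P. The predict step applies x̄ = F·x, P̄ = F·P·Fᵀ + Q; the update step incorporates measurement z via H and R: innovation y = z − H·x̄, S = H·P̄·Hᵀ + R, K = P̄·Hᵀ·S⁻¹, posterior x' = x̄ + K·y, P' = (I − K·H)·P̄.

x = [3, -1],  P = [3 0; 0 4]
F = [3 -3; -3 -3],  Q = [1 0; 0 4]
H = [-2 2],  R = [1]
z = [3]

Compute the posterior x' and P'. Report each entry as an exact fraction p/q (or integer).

x' = [382/151, 602/151]
P' = [16892/453 16837/453; 16837/453 16895/453]

x̄ = F·x = [12, -6]
P̄ = F·P·Fᵀ + Q = [64 9; 9 67]
y = z − H·x̄ = [39]
S = H·P̄·Hᵀ + R = [453]
K = P̄·Hᵀ·S⁻¹ = [-110/453; 116/453]
x' = x̄ + K·y = [382/151, 602/151]
P' = (I − K·H)·P̄ = [16892/453 16837/453; 16837/453 16895/453]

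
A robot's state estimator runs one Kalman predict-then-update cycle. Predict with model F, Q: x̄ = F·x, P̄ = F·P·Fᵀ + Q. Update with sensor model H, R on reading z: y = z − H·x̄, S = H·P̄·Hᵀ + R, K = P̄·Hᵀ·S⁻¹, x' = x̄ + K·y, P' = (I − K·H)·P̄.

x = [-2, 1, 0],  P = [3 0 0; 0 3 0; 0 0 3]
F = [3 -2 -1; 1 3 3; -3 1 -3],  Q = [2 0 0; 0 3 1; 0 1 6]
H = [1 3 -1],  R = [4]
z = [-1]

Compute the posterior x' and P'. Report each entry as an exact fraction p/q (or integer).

x' = [-5822/747, 2815/747, 1138/249]
P' = [32672/747 -16078/747 -5206/249; -16078/747 9476/747 3866/249; -5206/249 3866/249 2204/83]

x̄ = F·x = [-8, 1, 7]
P̄ = F·P·Fᵀ + Q = [44 -18 -24; -18 60 -26; -24 -26 63]
y = z − H·x̄ = [11]
S = H·P̄·Hᵀ + R = [747]
K = P̄·Hᵀ·S⁻¹ = [14/747; 188/747; -55/249]
x' = x̄ + K·y = [-5822/747, 2815/747, 1138/249]
P' = (I − K·H)·P̄ = [32672/747 -16078/747 -5206/249; -16078/747 9476/747 3866/249; -5206/249 3866/249 2204/83]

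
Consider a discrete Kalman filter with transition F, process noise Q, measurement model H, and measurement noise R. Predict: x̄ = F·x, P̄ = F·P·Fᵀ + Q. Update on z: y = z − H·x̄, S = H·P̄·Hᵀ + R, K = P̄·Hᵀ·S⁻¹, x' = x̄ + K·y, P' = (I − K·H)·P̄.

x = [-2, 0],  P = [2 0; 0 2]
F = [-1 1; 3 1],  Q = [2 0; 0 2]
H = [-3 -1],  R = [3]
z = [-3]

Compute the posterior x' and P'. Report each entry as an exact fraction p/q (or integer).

x' = [152/55, -60/11]
P' = [134/55 -72/11; -72/11 222/11]

x̄ = F·x = [2, -6]
P̄ = F·P·Fᵀ + Q = [6 -4; -4 22]
y = z − H·x̄ = [-3]
S = H·P̄·Hᵀ + R = [55]
K = P̄·Hᵀ·S⁻¹ = [-14/55; -2/11]
x' = x̄ + K·y = [152/55, -60/11]
P' = (I − K·H)·P̄ = [134/55 -72/11; -72/11 222/11]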